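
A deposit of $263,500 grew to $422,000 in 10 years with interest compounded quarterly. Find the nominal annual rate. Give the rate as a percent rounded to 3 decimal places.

4.737%

(1 + r/4)^40 = 422,000/263,500 = 1.60152.
1 + r/4 = 1.60152^(1/40) ≈ 1.011843, so r/4 ≈ 0.0118434.
r ≈ 4·0.0118434 = 4.73735%.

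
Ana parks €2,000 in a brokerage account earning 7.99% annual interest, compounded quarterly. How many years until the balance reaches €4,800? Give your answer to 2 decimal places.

11.07 years

(1 + 0.019975)^(4t) = 4,800/2,000 = 2.4.
4t·ln(1 + 0.019975) = ln(2.4); 4t = 0.87547/0.0197781 ≈ 44.2645.
t ≈ 11.0661 years.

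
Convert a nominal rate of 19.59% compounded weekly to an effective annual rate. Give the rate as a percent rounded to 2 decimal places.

21.60%

One year is 52 periods at 0.00376731 each: (1 + 0.00376731)^52 ≈ 1.215958.
EAR = 1.215958 − 1 ≈ 21.59576%.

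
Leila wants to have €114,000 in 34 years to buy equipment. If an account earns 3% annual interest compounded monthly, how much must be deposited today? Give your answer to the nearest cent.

€41,160.18

Growth factor = (1 + 0.0025)^408 ≈ 2.76966706829.
P = 114,000/2.76966706829 ≈ 41,160.1818.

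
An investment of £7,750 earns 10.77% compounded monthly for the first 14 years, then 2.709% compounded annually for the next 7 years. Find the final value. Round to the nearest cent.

After 14 years at 10.77%: 7,750 × 4.4865048181 ≈ 34,770.4123.
Then 7 years at 2.709%: 34,770.4123 × 1.205756206 ≈ 41,924.6405.

£41,924.64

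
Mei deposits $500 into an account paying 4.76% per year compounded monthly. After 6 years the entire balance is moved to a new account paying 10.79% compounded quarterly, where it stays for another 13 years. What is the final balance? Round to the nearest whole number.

After 6 years at 4.76%: 500 × 1.329808642 ≈ 664.9043.
Then 13 years at 10.79%: 664.9043 × 3.991290336 ≈ 2,653.8262.

$2,654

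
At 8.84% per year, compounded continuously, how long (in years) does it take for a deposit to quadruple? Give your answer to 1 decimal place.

e^(0.0884t) = 4, so 0.0884t = ln 4 ≈ 1.3863.
t ≈ 1.3863/0.0884 ≈ 15.6821.

15.7 years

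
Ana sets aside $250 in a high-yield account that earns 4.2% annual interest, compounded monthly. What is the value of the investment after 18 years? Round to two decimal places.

Growth factor = (1 + 0.0035)^216 ≈ 2.12693096.
A ≈ 250 × 2.12693096 ≈ 531.7327.

$531.73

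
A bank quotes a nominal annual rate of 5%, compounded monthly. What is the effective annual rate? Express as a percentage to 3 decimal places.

EAR = (1 + 5%/12)^12 − 1 = (1 + 0.00416667)^12 − 1.
(1 + 0.00416667)^12 ≈ 1.051162, so EAR ≈ 5.11619%.

5.116%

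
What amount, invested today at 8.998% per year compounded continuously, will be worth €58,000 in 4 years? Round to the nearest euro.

€40,468

P = A·e^(−rt) = 58,000·e^(−0.35992).
e^(−0.35992) ≈ 0.69773214241, so P ≈ 40,468.4643.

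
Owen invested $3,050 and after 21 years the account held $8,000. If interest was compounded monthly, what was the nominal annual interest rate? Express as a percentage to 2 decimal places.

(1 + r/12)^252 = 8,000/3,050 = 2.62295.
1 + r/12 = 2.62295^(1/252) ≈ 1.003834, so r/12 ≈ 0.00383392.
r ≈ 12·0.00383392 = 4.60070%.

4.60%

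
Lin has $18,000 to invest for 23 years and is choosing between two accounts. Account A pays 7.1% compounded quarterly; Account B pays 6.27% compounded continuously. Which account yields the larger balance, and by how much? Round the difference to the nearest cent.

A: (1 + 0.01775)^92 ≈ 5.0464063337, so 18,000 × 5.0464063337 ≈ 90,835.3140.
B: e^(0.0627·23) = e^1.4421 ≈ 4.2295685914, so 18,000 × 4.2295685914 ≈ 76,132.2346.
Difference ≈ 14,703.0794 in favor of A.

Account A, by $14,703.08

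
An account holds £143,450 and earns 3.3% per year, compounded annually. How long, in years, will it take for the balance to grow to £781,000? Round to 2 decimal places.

52.19 years

We need (1 + 0.033)^t = 5.4444, so t = ln 5.4444 / ln 1.033 ≈ 52.1939.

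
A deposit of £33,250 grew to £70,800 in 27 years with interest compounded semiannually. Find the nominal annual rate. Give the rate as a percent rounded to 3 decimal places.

The 54-period growth factor is 70,800/33,250 = 2.12932.
r/2 = 2.12932^(1/54) − 1 ≈ 0.0140948, so r ≈ 2·0.0140948 = 2.81896%.

2.819%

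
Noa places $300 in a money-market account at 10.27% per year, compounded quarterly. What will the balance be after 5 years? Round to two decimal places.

$498.10

Growth factor = (1 + 0.025675)^20 ≈ 1.66033377.
A ≈ 300 × 1.66033377 ≈ 498.1001.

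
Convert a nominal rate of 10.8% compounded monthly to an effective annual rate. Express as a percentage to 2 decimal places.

One year is 12 periods at 0.009 each: (1 + 0.009)^12 ≈ 1.11351.
EAR = 1.11351 − 1 ≈ 11.35097%.

11.35%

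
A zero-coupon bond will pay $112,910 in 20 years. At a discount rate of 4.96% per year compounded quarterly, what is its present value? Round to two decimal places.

Periodic rate = 4.96%/4 = 0.0124; 80 periods.
P = 112,910/(1 + 0.0124)^80 ≈ 112,910/2.68022293324 ≈ 42,127.0927.

$42,127.09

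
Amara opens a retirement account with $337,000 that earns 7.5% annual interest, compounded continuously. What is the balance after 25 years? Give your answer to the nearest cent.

A = P·e^(rt) = 337,000·e^(0.075·25) = 337,000·e^1.875.
e^1.875 ≈ 6.52081912033, so A ≈ 2,197,516.0436.

$2,197,516.04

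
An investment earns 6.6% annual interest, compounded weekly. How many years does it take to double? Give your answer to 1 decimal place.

(1 + 0.00126923)^(52t) = 2.
52t = ln 2 / ln(1 + 0.00126923) ≈ 0.69315/0.00126843 ≈ 546.4625.
t ≈ 10.5089.

10.5 years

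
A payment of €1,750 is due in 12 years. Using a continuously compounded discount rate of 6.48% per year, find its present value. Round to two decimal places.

€804.14

P = A·e^(−rt) = 1,750·e^(−0.7776).
e^(−0.7776) ≈ 0.459507507, so P ≈ 804.1381.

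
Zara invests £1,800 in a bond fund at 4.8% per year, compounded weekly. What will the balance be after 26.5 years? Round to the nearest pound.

Periodic rate = 4.8%/52 = 0.000923077; periods = 52·26.5 = 1378.
A = 1,800·(1 + 0.048/52)^1378 ≈ 1,800·3.565888617 ≈ 6,418.5995.

£6,419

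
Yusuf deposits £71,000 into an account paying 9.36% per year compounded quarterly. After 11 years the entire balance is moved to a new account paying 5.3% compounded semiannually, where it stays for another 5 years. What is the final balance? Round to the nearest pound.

After 11 years at 9.36%: 71,000 × 2.76692989702 ≈ 196,452.0227.
Then 5 years at 5.3%: 196,452.0227 × 1.29894133469 ≈ 255,179.6526.

£255,180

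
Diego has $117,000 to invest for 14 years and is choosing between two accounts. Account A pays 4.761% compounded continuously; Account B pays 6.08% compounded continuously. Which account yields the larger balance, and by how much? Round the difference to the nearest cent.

A: e^(0.04761·14) = e^0.66654 ≈ 1.9474873437, so 117,000 × 1.9474873437 ≈ 227,856.0192.
B: e^(0.0608·14) = e^0.8512 ≈ 2.34245611337, so 117,000 × 2.34245611337 ≈ 274,067.3653.
Difference ≈ 46,211.3461 in favor of B.

Account B, by $46,211.35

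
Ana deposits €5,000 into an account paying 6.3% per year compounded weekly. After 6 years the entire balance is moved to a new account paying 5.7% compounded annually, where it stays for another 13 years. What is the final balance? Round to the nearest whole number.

€14,997

Phase 1: 5,000·(1 + 0.063/52)^312 ≈ 7,295.1454.
Phase 2: 7,295.1454·(1 + 0.057)^13 ≈ 14,997.1518.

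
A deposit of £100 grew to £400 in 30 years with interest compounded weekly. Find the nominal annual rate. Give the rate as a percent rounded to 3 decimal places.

The 1560-period growth factor is 400/100 = 4.
r/52 = 4^(1/1560) − 1 ≈ 0.000889045, so r ≈ 52·0.000889045 = 4.62304%.

4.623%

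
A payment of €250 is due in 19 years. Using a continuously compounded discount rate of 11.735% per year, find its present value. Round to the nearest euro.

P = A·e^(−rt) = 250·e^(−2.22965).
e^(−2.22965) ≈ 0.107566072, so P ≈ 26.8915.

€27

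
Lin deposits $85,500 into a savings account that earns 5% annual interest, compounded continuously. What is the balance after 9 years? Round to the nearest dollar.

$134,091

A = P·e^(rt) = 85,500·e^(0.05·9) = 85,500·e^0.45.
e^0.45 ≈ 1.56831218549, so A ≈ 134,090.6919.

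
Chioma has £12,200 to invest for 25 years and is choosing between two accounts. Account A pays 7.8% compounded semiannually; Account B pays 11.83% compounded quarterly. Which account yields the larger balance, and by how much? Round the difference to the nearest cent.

A: (1 + 0.039)^50 ≈ 6.7729423324, so 12,200 × 6.7729423324 ≈ 82,629.8965.
B: (1 + 0.029575)^100 ≈ 18.4416108955, so 12,200 × 18.4416108955 ≈ 224,987.6529.
Difference ≈ 142,357.7565 in favor of B.

Account B, by £142,357.76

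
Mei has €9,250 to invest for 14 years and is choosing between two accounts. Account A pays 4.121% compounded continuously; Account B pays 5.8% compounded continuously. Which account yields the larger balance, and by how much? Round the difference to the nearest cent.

A: e^(0.04121·14) = e^0.57694 ≈ 1.7805815065, so 9,250 × 1.7805815065 ≈ 16,470.3789.
B: e^(0.058·14) = e^0.812 ≈ 2.2524083015, so 9,250 × 2.2524083015 ≈ 20,834.7768.
Difference ≈ 4,364.3979 in favor of B.

Account B, by €4,364.40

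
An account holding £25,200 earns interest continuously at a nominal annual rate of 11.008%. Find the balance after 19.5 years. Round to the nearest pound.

£215,596

A = P·e^(rt) = 25,200·e^(0.11008·19.5) = 25,200·e^2.14656.
e^2.14656 ≈ 8.55537722099, so A ≈ 215,595.5060.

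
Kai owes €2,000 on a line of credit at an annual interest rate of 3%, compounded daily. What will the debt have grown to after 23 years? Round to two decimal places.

€3,987.32

Growth factor = (1 + 0.03/365)^8395 ≈ 1.993659003.
A ≈ 2,000 × 1.993659003 ≈ 3,987.3180.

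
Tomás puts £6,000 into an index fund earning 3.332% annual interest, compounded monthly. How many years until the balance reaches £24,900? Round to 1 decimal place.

42.8 years

(1 + 0.00277667)^(12t) = 24,900/6,000 = 4.15.
12t·ln(1 + 0.00277667) = ln(4.15); 12t = 1.4231/0.00277282 ≈ 513.2352.
t ≈ 42.7696 years.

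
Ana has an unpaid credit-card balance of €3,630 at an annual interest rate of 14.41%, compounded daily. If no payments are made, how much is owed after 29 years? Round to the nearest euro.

Growth factor = (1 + 0.1441/365)^10585 ≈ 65.2401654413.
A ≈ 3,630 × 65.2401654413 ≈ 236,821.8006.

€236,822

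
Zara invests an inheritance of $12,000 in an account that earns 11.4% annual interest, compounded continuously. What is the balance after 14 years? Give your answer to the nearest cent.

$59,199.12

A = P·e^(rt) = 12,000·e^(0.114·14) = 12,000·e^1.596.
e^1.596 ≈ 4.9332598662, so A ≈ 59,199.1184.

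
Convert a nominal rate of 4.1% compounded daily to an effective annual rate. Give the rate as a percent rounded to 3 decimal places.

4.185%

One year is 365 periods at 0.000112329 each: (1 + 0.000112329)^365 ≈ 1.04185.
EAR = 1.04185 − 1 ≈ 4.18497%.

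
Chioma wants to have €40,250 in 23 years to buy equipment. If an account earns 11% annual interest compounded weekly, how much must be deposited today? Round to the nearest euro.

Growth factor = (1 + 0.11/52)^1196 ≈ 12.520005516.
P = 40,250/12.520005516 ≈ 3,214.8548.

€3,215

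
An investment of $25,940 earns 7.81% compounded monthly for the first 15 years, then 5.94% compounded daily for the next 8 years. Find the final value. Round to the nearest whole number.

$134,109

After 15 years at 7.81%: 25,940 × 3.2146040865 ≈ 83,386.8300.
Then 8 years at 5.94%: 83,386.8300 × 1.60827365098 ≈ 134,108.8415.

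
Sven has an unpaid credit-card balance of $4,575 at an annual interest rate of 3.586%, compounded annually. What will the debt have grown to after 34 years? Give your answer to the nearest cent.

Growth factor = (1 + 0.03586)^34 ≈ 3.313112187.
A ≈ 4,575 × 3.313112187 ≈ 15,157.4883.

$15,157.49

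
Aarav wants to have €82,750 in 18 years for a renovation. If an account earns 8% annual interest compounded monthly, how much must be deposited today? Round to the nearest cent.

Growth factor = (1 + 0.08/12)^216 ≈ 4.2005741874.
P = 82,750/4.2005741874 ≈ 19,699.6878.

€19,699.69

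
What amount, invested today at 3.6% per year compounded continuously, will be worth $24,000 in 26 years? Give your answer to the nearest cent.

P = A·e^(−rt) = 24,000·e^(−0.936).
e^(−0.936) ≈ 0.39219347589, so P ≈ 9,412.6434.

$9,412.64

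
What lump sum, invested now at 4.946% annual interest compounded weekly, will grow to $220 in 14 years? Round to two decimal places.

$110.11

Growth factor = (1 + 0.04946/52)^728 ≈ 1.99792851.
P = 220/1.99792851 ≈ 110.1140.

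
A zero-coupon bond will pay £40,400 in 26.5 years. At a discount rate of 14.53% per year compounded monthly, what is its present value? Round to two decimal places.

£879.42

Growth factor = (1 + 0.1453/12)^318 ≈ 45.939495488.
P = 40,400/45.939495488 ≈ 879.4176.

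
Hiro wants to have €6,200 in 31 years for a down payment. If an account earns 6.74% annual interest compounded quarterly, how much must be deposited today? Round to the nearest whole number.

€781

Growth factor = (1 + 0.01685)^124 ≈ 7.940625749.
P = 6,200/7.940625749 ≈ 780.7949.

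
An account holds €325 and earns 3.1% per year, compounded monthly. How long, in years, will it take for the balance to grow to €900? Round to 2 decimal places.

We need (1 + 0.00258333)^(12t) = 2.7692, so 12t = ln 2.7692 / ln 1.002583 ≈ 394.7941.
t ≈ 394.7941/12 = 32.8995 years.

32.90 years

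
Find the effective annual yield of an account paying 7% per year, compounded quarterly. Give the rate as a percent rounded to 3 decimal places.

One year is 4 periods at 0.0175 each: (1 + 0.0175)^4 ≈ 1.071859.
EAR = 1.071859 − 1 ≈ 7.18590%.

7.186%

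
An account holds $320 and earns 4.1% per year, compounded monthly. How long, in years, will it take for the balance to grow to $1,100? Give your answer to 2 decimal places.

(1 + 0.00341667)^(12t) = 1,100/320 = 3.4375.
12t·ln(1 + 0.00341667) = ln(3.4375); 12t = 1.2347/0.00341084 ≈ 362.0056.
t ≈ 30.1671 years.

30.17 years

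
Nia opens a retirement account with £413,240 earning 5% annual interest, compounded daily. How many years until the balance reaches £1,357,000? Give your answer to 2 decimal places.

We need (1 + 0.000136986)^(365t) = 3.2838, so 365t = ln 3.2838 / ln 1.000137 ≈ 8680.3173.
t ≈ 8680.3173/365 = 23.7817 years.

23.78 years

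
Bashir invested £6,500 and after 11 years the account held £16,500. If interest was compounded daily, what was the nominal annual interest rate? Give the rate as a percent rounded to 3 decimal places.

8.470%

(1 + r/365)^4015 = 16,500/6,500 = 2.53846.
1 + r/365 = 2.53846^(1/4015) ≈ 1.000232, so r/365 ≈ 0.000232046.
r ≈ 365·0.000232046 = 8.46969%.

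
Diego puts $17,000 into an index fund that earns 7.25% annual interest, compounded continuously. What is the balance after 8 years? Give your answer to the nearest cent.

A = P·e^(rt) = 17,000·e^(0.0725·8) = 17,000·e^0.58.
e^0.58 ≈ 1.7860384308, so A ≈ 30,362.6533.

$30,362.65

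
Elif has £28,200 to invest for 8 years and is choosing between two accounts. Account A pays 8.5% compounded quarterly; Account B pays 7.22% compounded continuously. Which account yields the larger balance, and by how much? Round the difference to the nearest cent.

Account A growth factor: (1 + 0.02125)^32 ≈ 1.9598653074; balance ≈ 55,268.2017.
Account B growth factor: e^(0.0722·8) = e^0.5776 ≈ 1.7817570782; balance ≈ 50,245.5496.
Account A is larger by 5,022.6521.

Account A, by £5,022.65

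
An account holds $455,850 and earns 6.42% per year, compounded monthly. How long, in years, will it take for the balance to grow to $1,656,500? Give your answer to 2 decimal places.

We need (1 + 0.00535)^(12t) = 3.6339, so 12t = ln 3.6339 / ln 1.00535 ≈ 241.8218.
t ≈ 241.8218/12 = 20.1518 years.

20.15 years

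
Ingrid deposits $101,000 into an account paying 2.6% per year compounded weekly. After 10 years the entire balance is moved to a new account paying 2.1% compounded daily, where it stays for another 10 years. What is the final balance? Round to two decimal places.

$161,587.94

Phase 1: 101,000·(1 + 0.0005)^520 ≈ 130,981.4275.
Phase 2: 130,981.4275·(1 + 0.021/365)^3650 ≈ 161,587.9373.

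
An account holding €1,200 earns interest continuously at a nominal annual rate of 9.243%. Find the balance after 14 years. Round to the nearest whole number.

€4,377

A = P·e^(rt) = 1,200·e^(0.09243·14) = 1,200·e^1.29402.
e^1.29402 ≈ 3.647419751, so A ≈ 4,376.9037.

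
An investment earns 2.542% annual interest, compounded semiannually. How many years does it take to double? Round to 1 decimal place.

(1 + 0.01271)^(2t) = 2.
2t = ln 2 / ln(1 + 0.01271) ≈ 0.69315/0.0126299 ≈ 54.8814.
t ≈ 27.4407.

27.4 years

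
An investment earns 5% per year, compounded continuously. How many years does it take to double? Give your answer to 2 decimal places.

13.86 years

e^(0.05t) = 2, so 0.05t = ln 2 ≈ 0.69315.
t ≈ 0.69315/0.05 ≈ 13.8629.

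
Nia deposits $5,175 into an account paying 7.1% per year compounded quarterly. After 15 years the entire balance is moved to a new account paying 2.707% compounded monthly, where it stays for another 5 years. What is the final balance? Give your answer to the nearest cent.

Phase 1: 5,175·(1 + 0.01775)^60 ≈ 14,872.2616.
Phase 2: 14,872.2616·(1 + 0.02707/12)^60 ≈ 17,025.2138.

$17,025.21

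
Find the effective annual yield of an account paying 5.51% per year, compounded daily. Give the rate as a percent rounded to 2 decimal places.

One year is 365 periods at 0.000150959 each: (1 + 0.000150959)^365 ≈ 1.056642.
EAR = 1.056642 − 1 ≈ 5.66419%.

5.66%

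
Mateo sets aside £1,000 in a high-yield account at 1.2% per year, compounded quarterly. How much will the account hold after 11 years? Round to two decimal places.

Growth factor = (1 + 0.003)^44 ≈ 1.140882853.
A ≈ 1,000 × 1.140882853 ≈ 1,140.8829.

£1,140.88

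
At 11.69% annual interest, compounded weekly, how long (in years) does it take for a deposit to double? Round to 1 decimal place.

5.9 years

(1 + 0.00224808)^(52t) = 2.
52t = ln 2 / ln(1 + 0.00224808) ≈ 0.69315/0.00224555 ≈ 308.6754.
t ≈ 5.9361.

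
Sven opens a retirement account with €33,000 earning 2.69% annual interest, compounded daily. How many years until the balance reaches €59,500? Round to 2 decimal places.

(1 + 0.0000736986)^(365t) = 59,500/33,000 = 1.803.
365t·ln(1 + 0.0000736986) = ln(1.803); 365t = 0.58947/7.36959e-05 ≈ 7998.6625.
t ≈ 21.9141 years.

21.91 years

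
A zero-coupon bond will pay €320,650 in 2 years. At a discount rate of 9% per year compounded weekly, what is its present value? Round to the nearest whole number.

€267,871

Growth factor = (1 + 0.09/52)^104 ≈ 1.19703110289.
P = 320,650/1.19703110289 ≈ 267,871.0680.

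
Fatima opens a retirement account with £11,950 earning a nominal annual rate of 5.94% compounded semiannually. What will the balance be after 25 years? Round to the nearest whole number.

£51,630

Periodic rate = 5.94%/2 = 0.0297; periods = 2·25 = 50.
A = 11,950·(1 + 0.0297)^50 ≈ 11,950·4.3205161921 ≈ 51,630.1685.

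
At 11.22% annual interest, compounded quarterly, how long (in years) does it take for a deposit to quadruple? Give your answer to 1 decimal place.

12.5 years

(1 + 0.02805)^(4t) = 4.
4t = ln 4 / ln(1 + 0.02805) ≈ 1.3863/0.0276638 ≈ 50.1122.
t ≈ 12.5281.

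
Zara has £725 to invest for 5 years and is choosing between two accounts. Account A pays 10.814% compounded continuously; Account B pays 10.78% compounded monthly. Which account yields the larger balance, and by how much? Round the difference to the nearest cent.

A: e^(0.10814·5) = e^0.5407 ≈ 1.717208488, so 725 × 1.717208488 ≈ 1,244.9762.
B: (1 + 0.1078/12)^60 ≈ 1.710171048, so 725 × 1.710171048 ≈ 1,239.8740.
Difference ≈ 5.1021 in favor of A.

Account A, by £5.10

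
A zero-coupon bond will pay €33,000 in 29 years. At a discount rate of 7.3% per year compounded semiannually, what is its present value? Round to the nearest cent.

Periodic rate = 7.3%/2 = 0.0365; 58 periods.
P = 33,000/(1 + 0.0365)^58 ≈ 33,000/7.9987067138 ≈ 4,125.6670.

€4,125.67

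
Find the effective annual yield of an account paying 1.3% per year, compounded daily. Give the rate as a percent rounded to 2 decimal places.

1.31%

One year is 365 periods at 0.0000356164 each: (1 + 0.0000356164)^365 ≈ 1.013085.
EAR = 1.013085 − 1 ≈ 1.30846%.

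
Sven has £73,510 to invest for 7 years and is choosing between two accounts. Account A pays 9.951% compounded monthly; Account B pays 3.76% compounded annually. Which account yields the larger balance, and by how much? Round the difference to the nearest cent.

Account A growth factor: (1 + 0.0082925)^84 ≈ 2.00110137135; balance ≈ 147,100.9618.
Account B growth factor: (1 + 0.0376)^7 ≈ 1.2948210213; balance ≈ 95,182.2933.
Account A is larger by 51,918.6685.

Account A, by £51,918.67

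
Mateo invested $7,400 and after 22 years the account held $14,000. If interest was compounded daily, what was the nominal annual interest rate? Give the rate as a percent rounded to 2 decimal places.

(1 + r/365)^8030 = 14,000/7,400 = 1.89189.
1 + r/365 = 1.89189^(1/8030) ≈ 1.000079, so r/365 ≈ 0.0000794026.
r ≈ 365·0.0000794026 = 2.89819%.

2.90%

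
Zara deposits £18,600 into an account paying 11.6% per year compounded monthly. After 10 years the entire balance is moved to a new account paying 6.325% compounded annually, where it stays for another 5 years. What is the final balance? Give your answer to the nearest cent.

After 10 years at 11.6%: 18,600 × 3.1722122185 ≈ 59,003.1473.
Then 5 years at 6.325%: 59,003.1473 × 1.3588670156 ≈ 80,177.4306.

£80,177.43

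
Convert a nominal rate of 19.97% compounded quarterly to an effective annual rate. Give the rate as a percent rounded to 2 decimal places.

21.52%

EAR = (1 + 19.97%/4)^4 − 1 = (1 + 0.049925)^4 − 1.
(1 + 0.049925)^4 ≈ 1.215159, so EAR ≈ 21.51590%.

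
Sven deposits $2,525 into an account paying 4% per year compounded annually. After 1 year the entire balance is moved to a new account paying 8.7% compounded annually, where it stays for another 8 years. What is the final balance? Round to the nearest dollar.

After 1 years at 4%: 2,525 × 1.04 ≈ 2,626.0000.
Then 8 years at 8.7%: 2,626.0000 × 1.949110014 ≈ 5,118.3629.

$5,118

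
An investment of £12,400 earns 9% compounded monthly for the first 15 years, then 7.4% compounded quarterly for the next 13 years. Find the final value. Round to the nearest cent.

£123,454.03

After 15 years at 9%: 12,400 × 3.83804326748 ≈ 47,591.7365.
Then 13 years at 7.4%: 47,591.7365 × 2.59402246858 ≈ 123,454.0338.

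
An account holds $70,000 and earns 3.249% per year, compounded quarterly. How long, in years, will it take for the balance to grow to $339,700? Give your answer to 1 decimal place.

48.8 years

(1 + 0.0081225)^(4t) = 339,700/70,000 = 4.8529.
4t·ln(1 + 0.0081225) = ln(4.8529); 4t = 1.5796/0.00808969 ≈ 195.2569.
t ≈ 48.8142 years.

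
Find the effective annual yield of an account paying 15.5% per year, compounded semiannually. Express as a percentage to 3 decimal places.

EAR = (1 + 15.5%/2)^2 − 1 = (1 + 0.0775)^2 − 1.
(1 + 0.0775)^2 ≈ 1.161006, so EAR ≈ 16.10062%.

16.101%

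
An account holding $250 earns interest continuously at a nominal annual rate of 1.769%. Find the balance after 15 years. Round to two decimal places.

A = P·e^(rt) = 250·e^(0.01769·15) = 250·e^0.26535.
e^0.26535 ≈ 1.30388726, so A ≈ 325.9718.

$325.97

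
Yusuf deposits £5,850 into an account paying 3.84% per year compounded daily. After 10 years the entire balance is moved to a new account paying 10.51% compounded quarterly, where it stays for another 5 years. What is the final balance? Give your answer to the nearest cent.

Phase 1: 5,850·(1 + 0.0384/365)^3650 ≈ 8,588.4774.
Phase 2: 8,588.4774·(1 + 0.026275)^20 ≈ 14,427.5028.

£14,427.50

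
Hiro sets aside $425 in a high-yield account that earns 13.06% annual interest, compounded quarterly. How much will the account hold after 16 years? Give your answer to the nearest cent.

Growth factor = (1 + 0.03265)^64 ≈ 7.816306122.
A ≈ 425 × 7.816306122 ≈ 3,321.9301.

$3,321.93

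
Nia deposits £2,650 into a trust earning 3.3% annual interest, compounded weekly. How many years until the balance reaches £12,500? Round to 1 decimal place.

47.0 years

We need (1 + 0.000634615)^(52t) = 4.717, so 52t = ln 4.717 / ln 1.000635 ≈ 2445.0418.
t ≈ 2445.0418/52 = 47.0200 years.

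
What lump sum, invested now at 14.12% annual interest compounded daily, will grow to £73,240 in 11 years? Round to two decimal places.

£15,500.03

Growth factor = (1 + 0.1412/365)^4015 ≈ 4.7251516245.
P = 73,240/4.7251516245 ≈ 15,500.0317.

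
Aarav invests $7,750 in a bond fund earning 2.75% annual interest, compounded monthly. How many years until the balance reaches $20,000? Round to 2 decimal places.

34.51 years

We need (1 + 0.00229167)^(12t) = 2.5806, so 12t = ln 2.5806 / ln 1.002292 ≈ 414.1638.
t ≈ 414.1638/12 = 34.5136 years.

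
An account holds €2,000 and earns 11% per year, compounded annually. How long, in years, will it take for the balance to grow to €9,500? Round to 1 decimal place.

14.9 years

We need (1 + 0.11)^t = 4.75, so t = ln 4.75 / ln 1.11 ≈ 14.9305.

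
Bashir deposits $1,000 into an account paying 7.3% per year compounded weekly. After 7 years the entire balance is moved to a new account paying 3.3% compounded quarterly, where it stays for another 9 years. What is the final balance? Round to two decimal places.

$2,239.88

Phase 1: 1,000·(1 + 0.073/52)^364 ≈ 1,666.3601.
Phase 2: 1,666.3601·(1 + 0.00825)^36 ≈ 2,239.8821.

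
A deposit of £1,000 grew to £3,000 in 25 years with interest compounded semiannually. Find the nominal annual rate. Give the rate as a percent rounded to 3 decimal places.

The 50-period growth factor is 3,000/1,000 = 3.
r/2 = 3^(1/50) − 1 ≈ 0.0222154, so r ≈ 2·0.0222154 = 4.44308%.

4.443%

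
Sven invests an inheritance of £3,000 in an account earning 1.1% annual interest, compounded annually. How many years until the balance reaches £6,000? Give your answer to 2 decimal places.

63.36 years

(1 + 0.011)^t = 6,000/3,000 = 2.
t·ln(1 + 0.011) = ln(2); t = 0.69315/0.0109399 ≈ 63.3593.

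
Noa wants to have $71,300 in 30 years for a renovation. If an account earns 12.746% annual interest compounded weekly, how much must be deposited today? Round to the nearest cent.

$1,564.83

Periodic rate = 12.746%/52 = 0.00245115; 1560 periods.
P = 71,300/(1 + 0.12746/52)^1560 ≈ 71,300/45.564152725 ≈ 1,564.8266.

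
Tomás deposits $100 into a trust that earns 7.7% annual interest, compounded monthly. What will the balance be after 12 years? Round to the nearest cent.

Growth factor = (1 + 0.077/12)^144 ≈ 2.51192181.
A ≈ 100 × 2.51192181 ≈ 251.1922.

$251.19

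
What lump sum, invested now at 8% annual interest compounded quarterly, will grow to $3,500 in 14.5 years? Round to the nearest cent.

Periodic rate = 8%/4 = 0.02; 58 periods.
P = 3,500/(1 + 0.02)^58 ≈ 3,500/3.153624364 ≈ 1,109.8341.

$1,109.83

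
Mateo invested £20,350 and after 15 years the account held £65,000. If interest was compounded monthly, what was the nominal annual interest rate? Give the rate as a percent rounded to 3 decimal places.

7.767%

(1 + r/12)^180 = 65,000/20,350 = 3.1941.
1 + r/12 = 3.1941^(1/180) ≈ 1.006473, so r/12 ≈ 0.00647256.
r ≈ 12·0.00647256 = 7.76707%.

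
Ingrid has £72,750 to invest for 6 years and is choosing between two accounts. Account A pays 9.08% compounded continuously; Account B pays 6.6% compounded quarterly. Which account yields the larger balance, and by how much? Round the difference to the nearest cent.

A: e^(0.0908·6) = e^0.5448 ≈ 1.72426349519, so 72,750 × 1.72426349519 ≈ 125,440.1693.
B: (1 + 0.0165)^24 ≈ 1.48107547781, so 72,750 × 1.48107547781 ≈ 107,748.2410.
Difference ≈ 17,691.9283 in favor of A.

Account A, by £17,691.93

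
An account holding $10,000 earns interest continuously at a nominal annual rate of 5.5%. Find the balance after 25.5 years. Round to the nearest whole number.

A = P·e^(rt) = 10,000·e^(0.055·25.5) = 10,000·e^1.4025.
e^1.4025 ≈ 4.0653506498, so A ≈ 40,653.5065.

$40,654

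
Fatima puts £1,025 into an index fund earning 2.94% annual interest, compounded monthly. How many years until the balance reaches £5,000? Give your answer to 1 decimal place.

(1 + 0.00245)^(12t) = 5,000/1,025 = 4.878.
12t·ln(1 + 0.00245) = ln(4.878); 12t = 1.5847/0.002447 ≈ 647.6269.
t ≈ 53.9689 years.

54.0 years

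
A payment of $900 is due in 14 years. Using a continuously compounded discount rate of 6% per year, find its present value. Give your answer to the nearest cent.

P = A·e^(−rt) = 900·e^(−0.84).
e^(−0.84) ≈ 0.431710523, so P ≈ 388.5395.

$388.54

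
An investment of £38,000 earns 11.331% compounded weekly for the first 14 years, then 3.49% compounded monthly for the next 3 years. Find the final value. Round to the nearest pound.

Phase 1: 38,000·(1 + 0.11331/52)^728 ≈ 185,341.5462.
Phase 2: 185,341.5462·(1 + 0.0349/12)^36 ≈ 205,767.8027.

£205,768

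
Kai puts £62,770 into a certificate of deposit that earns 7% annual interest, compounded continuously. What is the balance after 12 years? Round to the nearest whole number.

£145,398

A = P·e^(rt) = 62,770·e^(0.07·12) = 62,770·e^0.84.
e^0.84 ≈ 2.31636697678, so A ≈ 145,398.3551.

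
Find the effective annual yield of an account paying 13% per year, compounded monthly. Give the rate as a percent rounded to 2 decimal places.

13.80%

EAR = (1 + 13%/12)^12 − 1 = (1 + 0.0108333)^12 − 1.
(1 + 0.0108333)^12 ≈ 1.138032, so EAR ≈ 13.80325%.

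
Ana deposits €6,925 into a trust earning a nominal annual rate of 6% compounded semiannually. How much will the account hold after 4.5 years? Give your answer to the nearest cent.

€9,035.55

Growth factor = (1 + 0.03)^9 ≈ 1.304773184.
A ≈ 6,925 × 1.304773184 ≈ 9,035.5543.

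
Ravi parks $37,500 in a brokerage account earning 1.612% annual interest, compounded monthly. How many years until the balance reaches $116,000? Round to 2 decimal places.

70.10 years

(1 + 0.00134333)^(12t) = 116,000/37,500 = 3.0933.
12t·ln(1 + 0.00134333) = ln(3.0933); 12t = 1.1292/0.00134243 ≈ 841.1967.
t ≈ 70.0997 years.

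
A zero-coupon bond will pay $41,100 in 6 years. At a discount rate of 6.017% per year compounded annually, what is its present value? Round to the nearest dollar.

Annual rate = 6.017% = 0.06017; 6 periods.
P = 41,100/(1 + 0.06017)^6 ≈ 41,100/1.4198846497 ≈ 28,946.0133.

$28,946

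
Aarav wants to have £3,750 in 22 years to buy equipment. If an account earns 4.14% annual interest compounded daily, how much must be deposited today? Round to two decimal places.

£1,508.34

Growth factor = (1 + 0.0414/365)^8030 ≈ 2.486182373.
P = 3,750/2.486182373 ≈ 1,508.3367.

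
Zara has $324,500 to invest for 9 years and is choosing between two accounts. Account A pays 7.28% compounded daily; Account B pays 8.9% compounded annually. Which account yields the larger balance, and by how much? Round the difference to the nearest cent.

Account B, by $74,188.52

A: (1 + 0.0728/365)^3285 ≈ 1.9254017903, so 324,500 × 1.9254017903 ≈ 624,792.8810.
B: (1 + 0.089)^9 ≈ 2.15402588439, so 324,500 × 2.15402588439 ≈ 698,981.3995.
Difference ≈ 74,188.5185 in favor of B.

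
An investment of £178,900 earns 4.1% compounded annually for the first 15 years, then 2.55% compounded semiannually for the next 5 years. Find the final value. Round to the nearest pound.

£371,017

After 15 years at 4.1%: 178,900 × 1.82709421551 ≈ 326,867.1552.
Then 5 years at 2.55%: 326,867.1552 × 1.13506966852 ≈ 371,016.9935.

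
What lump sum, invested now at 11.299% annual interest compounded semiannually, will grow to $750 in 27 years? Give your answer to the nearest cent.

$38.57

Periodic rate = 11.299%/2 = 0.056495; 54 periods.
P = 750/(1 + 0.056495)^54 ≈ 750/19.4465286 ≈ 38.5673.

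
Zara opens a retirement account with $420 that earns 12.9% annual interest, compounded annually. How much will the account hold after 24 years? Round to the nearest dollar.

$7,725

Annual rate = 12.9% = 0.129; years = 24.
A = 420·(1 + 0.129)^24 ≈ 420·18.3930862 ≈ 7,725.0962.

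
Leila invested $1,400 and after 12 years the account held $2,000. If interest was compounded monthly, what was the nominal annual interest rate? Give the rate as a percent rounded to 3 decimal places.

2.976%

(1 + r/12)^144 = 2,000/1,400 = 1.42857.
1 + r/12 = 1.42857^(1/144) ≈ 1.00248, so r/12 ≈ 0.00247998.
r ≈ 12·0.00247998 = 2.97598%.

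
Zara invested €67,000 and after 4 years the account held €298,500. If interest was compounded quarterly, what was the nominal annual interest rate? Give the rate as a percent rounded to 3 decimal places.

The 16-period growth factor is 298,500/67,000 = 4.45522.
r/4 = 4.45522^(1/16) − 1 ≈ 0.0978787, so r ≈ 4·0.0978787 = 39.15147%.

39.151%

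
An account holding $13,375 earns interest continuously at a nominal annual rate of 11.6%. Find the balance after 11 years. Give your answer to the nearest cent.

$47,913.02

A = P·e^(rt) = 13,375·e^(0.116·11) = 13,375·e^1.276.
e^1.276 ≈ 3.5822819015, so A ≈ 47,913.0204.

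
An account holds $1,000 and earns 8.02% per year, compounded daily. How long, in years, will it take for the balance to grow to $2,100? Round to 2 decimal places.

9.25 years

We need (1 + 0.000219726)^(365t) = 2.1, so 365t = ln 2.1 / ln 1.00022 ≈ 3377.0185.
t ≈ 3377.0185/365 = 9.2521 years.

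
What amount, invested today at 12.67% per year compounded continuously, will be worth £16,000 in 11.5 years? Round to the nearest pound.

P = A·e^(−rt) = 16,000·e^(−1.45705).
e^(−1.45705) ≈ 0.23292238325, so P ≈ 3,726.7581.

£3,727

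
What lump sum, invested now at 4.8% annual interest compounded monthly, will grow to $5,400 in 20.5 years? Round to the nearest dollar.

$2,023

Periodic rate = 4.8%/12 = 0.004; 246 periods.
P = 5,400/(1 + 0.004)^246 ≈ 5,400/2.669889891 ≈ 2,022.5553.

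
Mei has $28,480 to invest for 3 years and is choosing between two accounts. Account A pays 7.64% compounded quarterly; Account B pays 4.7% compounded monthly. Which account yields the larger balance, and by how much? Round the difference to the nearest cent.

Account A, by $2,955.39

A: (1 + 0.0191)^12 ≈ 1.2548783282, so 28,480 × 1.2548783282 ≈ 35,738.9348.
B: (1 + 0.047/12)^36 ≈ 1.1511075823, so 28,480 × 1.1511075823 ≈ 32,783.5439.
Difference ≈ 2,955.3908 in favor of A.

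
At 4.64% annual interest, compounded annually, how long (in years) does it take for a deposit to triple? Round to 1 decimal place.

(1 + 0.0464)^t = 3.
t = ln 3 / ln(1 + 0.0464) ≈ 1.0986/0.0453557 ≈ 24.2221.

24.2 years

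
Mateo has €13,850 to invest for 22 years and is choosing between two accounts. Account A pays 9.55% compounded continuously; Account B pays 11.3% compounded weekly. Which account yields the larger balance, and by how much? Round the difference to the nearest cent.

A: e^(0.0955·22) = e^2.101 ≈ 8.17434016693, so 13,850 × 8.17434016693 ≈ 113,214.6113.
B: (1 + 0.113/52)^1144 ≈ 11.9807688952, so 13,850 × 11.9807688952 ≈ 165,933.6492.
Difference ≈ 52,719.0379 in favor of B.

Account B, by €52,719.04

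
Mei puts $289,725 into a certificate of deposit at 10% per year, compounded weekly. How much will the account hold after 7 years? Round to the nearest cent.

$583,042.44

Periodic rate = 10%/52 = 0.00192308; periods = 52·7 = 364.
A = 289,725·(1 + 0.1/52)^364 ≈ 289,725·2.01239948708 ≈ 583,042.4414.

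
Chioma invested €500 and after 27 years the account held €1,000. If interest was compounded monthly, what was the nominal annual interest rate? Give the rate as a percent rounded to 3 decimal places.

(1 + r/12)^324 = 1,000/500 = 2.
1 + r/12 = 2^(1/324) ≈ 1.002142, so r/12 ≈ 0.00214163.
r ≈ 12·0.00214163 = 2.56996%.

2.570%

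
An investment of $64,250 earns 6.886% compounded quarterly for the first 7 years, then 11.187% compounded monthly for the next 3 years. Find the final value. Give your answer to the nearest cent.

$144,713.37

After 7 years at 6.886%: 64,250 × 1.61271327249 ≈ 103,616.8278.
Then 3 years at 11.187%: 103,616.8278 × 1.39662036466 ≈ 144,713.3718.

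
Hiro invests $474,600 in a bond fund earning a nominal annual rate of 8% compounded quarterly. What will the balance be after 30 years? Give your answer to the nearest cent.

$5,109,146.38

Growth factor = (1 + 0.02)^120 ≈ 10.7651630342.
A ≈ 474,600 × 10.7651630342 ≈ 5,109,146.3760.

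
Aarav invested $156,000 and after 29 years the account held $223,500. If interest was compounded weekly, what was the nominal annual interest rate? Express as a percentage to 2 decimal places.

1.24%

The 1508-period growth factor is 223,500/156,000 = 1.43269.
r/52 = 1.43269^(1/1508) − 1 ≈ 0.00023846, so r ≈ 52·0.00023846 = 1.23999%.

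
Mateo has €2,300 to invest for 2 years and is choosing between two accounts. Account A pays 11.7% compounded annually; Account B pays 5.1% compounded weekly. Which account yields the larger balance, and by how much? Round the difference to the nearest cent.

Account A growth factor: (1 + 0.117)^2 ≈ 1.247689; balance ≈ 2,869.6847.
Account B growth factor: (1 + 0.051/52)^104 ≈ 1.107328119; balance ≈ 2,546.8547.
Account A is larger by 322.8300.

Account A, by €322.83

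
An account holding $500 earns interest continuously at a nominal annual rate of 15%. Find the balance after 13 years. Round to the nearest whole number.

A = P·e^(rt) = 500·e^(0.15·13) = 500·e^1.95.
e^1.95 ≈ 7.028687581, so A ≈ 3,514.3438.

$3,514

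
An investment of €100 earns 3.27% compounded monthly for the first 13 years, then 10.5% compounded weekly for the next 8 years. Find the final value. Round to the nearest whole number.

€354

After 13 years at 3.27%: 100 × 1.52885922 ≈ 152.8859.
Then 8 years at 10.5%: 152.8859 × 2.31440599 ≈ 353.8401.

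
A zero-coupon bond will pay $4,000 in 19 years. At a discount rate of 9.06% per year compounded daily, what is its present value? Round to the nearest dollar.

Growth factor = (1 + 0.0906/365)^6935 ≈ 5.591157842.
P = 4,000/5.591157842 ≈ 715.4153.

$715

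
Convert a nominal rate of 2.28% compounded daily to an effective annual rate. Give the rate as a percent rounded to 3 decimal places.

2.306%

EAR = (1 + 2.28%/365)^365 − 1 = (1 + 0.0000624658)^365 − 1.
(1 + 0.0000624658)^365 ≈ 1.023061, so EAR ≈ 2.30612%.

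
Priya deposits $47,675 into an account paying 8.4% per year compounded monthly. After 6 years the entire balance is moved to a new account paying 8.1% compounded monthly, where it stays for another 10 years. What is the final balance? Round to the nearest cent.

$176,607.51

After 6 years at 8.4%: 47,675 × 1.65242546778 ≈ 78,779.3842.
Then 10 years at 8.1%: 78,779.3842 × 2.24179859961 ≈ 176,607.5131.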